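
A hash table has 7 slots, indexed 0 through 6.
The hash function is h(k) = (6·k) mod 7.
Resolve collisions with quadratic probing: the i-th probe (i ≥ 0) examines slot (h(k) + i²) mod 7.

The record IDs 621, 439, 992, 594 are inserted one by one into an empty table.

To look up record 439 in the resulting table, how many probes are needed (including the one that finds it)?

2

621 hashes to 2; slot 2 is free -> place at 2.
439 hashes to 2; 2 taken -> place at 3.
992 hashes to 2; 2,3 taken -> place at 6.
594 hashes to 1; slot 1 is free -> place at 1.
Table: [., 594, 621, 439, ., ., 992]
Lookup 439: h=2, probe 2,3 → found at 3.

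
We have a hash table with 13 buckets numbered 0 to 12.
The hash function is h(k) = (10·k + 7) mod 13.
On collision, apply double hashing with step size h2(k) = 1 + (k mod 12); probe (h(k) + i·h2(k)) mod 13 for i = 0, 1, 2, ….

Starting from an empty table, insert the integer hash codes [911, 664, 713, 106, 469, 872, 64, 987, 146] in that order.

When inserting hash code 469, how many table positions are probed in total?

2

Insert 911: h=4, slot 4 empty -> index 4.
Insert 664: h=4, h2=5, slot 4 occupied -> index 9.
Insert 713: h=0, slot 0 empty -> index 0.
Insert 106: h=1, slot 1 empty -> index 1.
Insert 469: h=4, h2=2, slot 4 occupied -> index 6.
Insert 872: h=4, h2=9, slots 4,0,9 occupied -> index 5.
Insert 64: h=10, slot 10 empty -> index 10.
Insert 987: h=10, h2=4, slots 10,1,5,9,0,4 occupied -> index 8.
Insert 146: h=11, slot 11 empty -> index 11.
Table: [713, 106, ., ., 911, 872, 469, ., 987, 664, 64, 146, .]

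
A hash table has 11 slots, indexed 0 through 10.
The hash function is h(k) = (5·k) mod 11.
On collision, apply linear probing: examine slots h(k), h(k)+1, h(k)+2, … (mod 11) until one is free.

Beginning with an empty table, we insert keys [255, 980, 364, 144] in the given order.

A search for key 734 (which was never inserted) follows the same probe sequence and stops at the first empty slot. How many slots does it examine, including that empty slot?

255: h=10 → slot 10
980: h=5 → slot 5
364: h=5, probe 5,6 → slot 6
144: h=5, probe 5,6,7 → slot 7
Table: [., ., ., ., ., 980, 364, 144, ., ., 255]
Lookup 734: h=7, probe 7,8 → slot 8 empty, not found.

2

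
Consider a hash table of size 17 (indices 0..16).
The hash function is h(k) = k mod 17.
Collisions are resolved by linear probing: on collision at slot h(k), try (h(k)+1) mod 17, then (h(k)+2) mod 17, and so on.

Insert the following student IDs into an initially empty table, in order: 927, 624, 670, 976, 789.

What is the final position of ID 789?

10

927: h=9 => slot 9
624: h=12 => slot 12
670: h=7 => slot 7
976: h=7, probe 7,8 => slot 8
789: h=7, probe 7,8,9,10 => slot 10
Table: [∅, ∅, ∅, ∅, ∅, ∅, ∅, 670, 976, 927, 789, ∅, 624, ∅, ∅, ∅, ∅]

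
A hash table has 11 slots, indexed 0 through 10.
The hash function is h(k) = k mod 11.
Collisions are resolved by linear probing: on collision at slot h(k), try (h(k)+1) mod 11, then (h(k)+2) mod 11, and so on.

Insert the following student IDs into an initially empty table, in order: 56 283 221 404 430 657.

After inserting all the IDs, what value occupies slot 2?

221

56 hashes to 1; slot 1 is free => place at 1.
283 hashes to 8; slot 8 is free => place at 8.
221 hashes to 1; 1 taken => place at 2.
404 hashes to 8; 8 taken => place at 9.
430 hashes to 1; 1,2 taken => place at 3.
657 hashes to 8; 8,9 taken => place at 10.
Table: [—, 56, 221, 430, —, —, —, —, 283, 404, 657]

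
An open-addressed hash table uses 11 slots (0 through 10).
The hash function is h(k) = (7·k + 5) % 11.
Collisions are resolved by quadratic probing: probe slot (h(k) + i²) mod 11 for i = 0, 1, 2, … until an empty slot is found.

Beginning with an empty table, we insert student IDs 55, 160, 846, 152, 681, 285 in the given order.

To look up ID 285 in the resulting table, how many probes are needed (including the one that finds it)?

4

Insert 55: h=5, slot 5 empty → index 5.
Insert 160: h=3, slot 3 empty → index 3.
Insert 846: h=9, slot 9 empty → index 9.
Insert 152: h=2, slot 2 empty → index 2.
Insert 681: h=9, slot 9 occupied → index 10.
Insert 285: h=9, slots 9,10,2 occupied → index 7.
Table: [—, —, 152, 160, —, 55, —, 285, —, 846, 681]
Lookup 285: h=9, probe 9,10,2,7 → found at 7.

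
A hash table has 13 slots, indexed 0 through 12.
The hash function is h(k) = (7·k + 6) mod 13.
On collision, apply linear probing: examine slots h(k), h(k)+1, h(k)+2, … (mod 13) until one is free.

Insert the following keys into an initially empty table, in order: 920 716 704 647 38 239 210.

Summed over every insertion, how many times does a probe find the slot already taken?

4

920: h=11 → slot 11
716: h=0 → slot 0
704: h=7 → slot 7
647: h=11, probe 11,12 → slot 12
38: h=12, probe 12,0,1 → slot 1
239: h=2 → slot 2
210: h=7, probe 7,8 → slot 8
Table: [716, 38, 239, ., ., ., ., 704, 210, ., ., 920, 647]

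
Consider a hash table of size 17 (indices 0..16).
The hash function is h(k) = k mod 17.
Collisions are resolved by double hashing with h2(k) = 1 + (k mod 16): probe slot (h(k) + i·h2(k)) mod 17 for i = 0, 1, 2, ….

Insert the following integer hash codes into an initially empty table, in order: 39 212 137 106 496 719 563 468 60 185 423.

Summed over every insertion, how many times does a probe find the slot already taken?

Insert 39: h=5, slot 5 empty → index 5.
Insert 212: h=8, slot 8 empty → index 8.
Insert 137: h=1, slot 1 empty → index 1.
Insert 106: h=4, slot 4 empty → index 4.
Insert 496: h=3, slot 3 empty → index 3.
Insert 719: h=5, h2=16, slots 5,4,3 occupied → index 2.
Insert 563: h=2, h2=4, slot 2 occupied → index 6.
Insert 468: h=9, slot 9 empty → index 9.
Insert 60: h=9, h2=13, slots 9,5,1 occupied → index 14.
Insert 185: h=15, slot 15 empty → index 15.
Insert 423: h=15, h2=8, slots 15,6,14,5 occupied → index 13.
Table: [—, 137, 719, 496, 106, 39, 563, —, 212, 468, —, —, —, 423, 60, 185, —]

11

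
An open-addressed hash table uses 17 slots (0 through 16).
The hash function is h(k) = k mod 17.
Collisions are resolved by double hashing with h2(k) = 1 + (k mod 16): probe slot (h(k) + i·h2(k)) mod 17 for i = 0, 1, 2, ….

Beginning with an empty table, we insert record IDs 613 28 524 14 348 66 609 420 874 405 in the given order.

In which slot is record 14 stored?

12

613: h=1 -> slot 1
28: h=11 -> slot 11
524: h=14 -> slot 14
14: h=14, h2=15, probe 14,12 -> slot 12
348: h=8 -> slot 8
66: h=15 -> slot 15
609: h=14, h2=2, probe 14,16 -> slot 16
420: h=12, h2=5, probe 12,0 -> slot 0
874: h=7 -> slot 7
405: h=14, h2=6, probe 14,3 -> slot 3
Table: [420, 613, ∅, 405, ∅, ∅, ∅, 874, 348, ∅, ∅, 28, 14, ∅, 524, 66, 609]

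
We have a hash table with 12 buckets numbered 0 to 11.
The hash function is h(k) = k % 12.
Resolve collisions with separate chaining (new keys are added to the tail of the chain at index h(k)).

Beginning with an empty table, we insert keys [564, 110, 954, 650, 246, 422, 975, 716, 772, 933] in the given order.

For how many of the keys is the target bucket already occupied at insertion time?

3

564 → bucket 0
110 → bucket 2
954 → bucket 6
650 → bucket 2 (collision)
246 → bucket 6 (collision)
422 → bucket 2 (collision)
975 → bucket 3
716 → bucket 8
772 → bucket 4
933 → bucket 9
Final buckets:
0: 564
1: -
2: 110 -> 650 -> 422
3: 975
4: 772
5: -
6: 954 -> 246
7: -
8: 716
9: 933
10: -
11: -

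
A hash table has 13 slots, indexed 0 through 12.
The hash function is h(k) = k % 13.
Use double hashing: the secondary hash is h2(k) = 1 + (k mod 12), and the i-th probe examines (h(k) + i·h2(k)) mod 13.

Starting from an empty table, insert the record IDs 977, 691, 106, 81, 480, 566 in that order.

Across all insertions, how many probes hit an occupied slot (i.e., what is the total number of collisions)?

2

977 hashes to 2; slot 2 is free -> place at 2.
691 hashes to 2, h2=8; 2 taken -> place at 10.
106 hashes to 2, h2=11; 2 taken -> place at 0.
81 hashes to 3; slot 3 is free -> place at 3.
480 hashes to 12; slot 12 is free -> place at 12.
566 hashes to 7; slot 7 is free -> place at 7.
Table: [106, —, 977, 81, —, —, —, 566, —, —, 691, —, 480]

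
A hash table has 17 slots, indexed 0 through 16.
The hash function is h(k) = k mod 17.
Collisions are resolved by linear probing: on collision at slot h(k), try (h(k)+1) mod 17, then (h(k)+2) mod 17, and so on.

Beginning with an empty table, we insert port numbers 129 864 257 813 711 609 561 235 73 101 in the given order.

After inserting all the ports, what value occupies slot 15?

Insert 129: h=10, slot 10 empty => index 10.
Insert 864: h=14, slot 14 empty => index 14.
Insert 257: h=2, slot 2 empty => index 2.
Insert 813: h=14, slot 14 occupied => index 15.
Insert 711: h=14, slots 14,15 occupied => index 16.
Insert 609: h=14, slots 14,15,16 occupied => index 0.
Insert 561: h=0, slot 0 occupied => index 1.
Insert 235: h=14, slots 14,15,16,0,1,2 occupied => index 3.
Insert 73: h=5, slot 5 empty => index 5.
Insert 101: h=16, slots 16,0,1,2,3 occupied => index 4.
Table: [609, 561, 257, 235, 101, 73, —, —, —, —, 129, —, —, —, 864, 813, 711]

813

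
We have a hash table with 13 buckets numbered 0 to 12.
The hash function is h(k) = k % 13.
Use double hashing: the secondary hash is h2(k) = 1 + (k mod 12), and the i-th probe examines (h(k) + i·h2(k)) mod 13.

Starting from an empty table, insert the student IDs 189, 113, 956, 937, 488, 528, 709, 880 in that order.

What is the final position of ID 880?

189 hashes to 7; slot 7 is free => place at 7.
113 hashes to 9; slot 9 is free => place at 9.
956 hashes to 7, h2=9; 7 taken => place at 3.
937 hashes to 1; slot 1 is free => place at 1.
488 hashes to 7, h2=9; 7,3 taken => place at 12.
528 hashes to 8; slot 8 is free => place at 8.
709 hashes to 7, h2=2; 7,9 taken => place at 11.
880 hashes to 9, h2=5; 9,1 taken => place at 6.
Table: [., 937, ., 956, ., ., 880, 189, 528, 113, ., 709, 488]

6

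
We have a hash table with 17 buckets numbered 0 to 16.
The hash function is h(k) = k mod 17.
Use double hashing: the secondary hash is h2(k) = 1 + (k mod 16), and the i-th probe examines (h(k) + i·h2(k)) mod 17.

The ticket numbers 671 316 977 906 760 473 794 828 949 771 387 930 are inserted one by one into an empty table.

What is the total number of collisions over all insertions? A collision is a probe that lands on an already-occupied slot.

12

Insert 671: h=8, slot 8 empty -> index 8.
Insert 316: h=10, slot 10 empty -> index 10.
Insert 977: h=8, h2=2, slots 8,10 occupied -> index 12.
Insert 906: h=5, slot 5 empty -> index 5.
Insert 760: h=12, h2=9, slot 12 occupied -> index 4.
Insert 473: h=14, slot 14 empty -> index 14.
Insert 794: h=12, h2=11, slot 12 occupied -> index 6.
Insert 828: h=12, h2=13, slots 12,8,4 occupied -> index 0.
Insert 949: h=14, h2=6, slot 14 occupied -> index 3.
Insert 771: h=6, h2=4, slots 6,10,14 occupied -> index 1.
Insert 387: h=13, slot 13 empty -> index 13.
Insert 930: h=12, h2=3, slot 12 occupied -> index 15.
Table: [828, 771, ∅, 949, 760, 906, 794, ∅, 671, ∅, 316, ∅, 977, 387, 473, 930, ∅]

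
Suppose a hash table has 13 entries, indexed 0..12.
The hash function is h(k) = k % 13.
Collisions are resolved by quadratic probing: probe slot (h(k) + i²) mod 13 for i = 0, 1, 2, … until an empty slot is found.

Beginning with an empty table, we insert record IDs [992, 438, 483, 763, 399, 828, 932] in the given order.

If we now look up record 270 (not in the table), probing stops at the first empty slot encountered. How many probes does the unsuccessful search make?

992: h=4 → slot 4
438: h=9 → slot 9
483: h=2 → slot 2
763: h=9, probe 9,10 → slot 10
399: h=9, probe 9,10,0 → slot 0
828: h=9, probe 9,10,0,5 → slot 5
932: h=9, probe 9,10,0,5,12 → slot 12
Table: [399, _, 483, _, 992, 828, _, _, _, 438, 763, _, 932]
Lookup 270: h=10, probe 10,11 → slot 11 empty, not found.

2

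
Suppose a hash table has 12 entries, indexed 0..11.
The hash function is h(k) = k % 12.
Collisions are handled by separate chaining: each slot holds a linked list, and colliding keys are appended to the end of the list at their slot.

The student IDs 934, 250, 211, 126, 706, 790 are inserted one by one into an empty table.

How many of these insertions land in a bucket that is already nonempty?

934 → bucket 10
250 → bucket 10 (collision)
211 → bucket 7
126 → bucket 6
706 → bucket 10 (collision)
790 → bucket 10 (collision)
Final buckets:
0: _
1: _
2: _
3: _
4: _
5: _
6: 126
7: 211
8: _
9: _
10: 934 -> 250 -> 706 -> 790
11: _

3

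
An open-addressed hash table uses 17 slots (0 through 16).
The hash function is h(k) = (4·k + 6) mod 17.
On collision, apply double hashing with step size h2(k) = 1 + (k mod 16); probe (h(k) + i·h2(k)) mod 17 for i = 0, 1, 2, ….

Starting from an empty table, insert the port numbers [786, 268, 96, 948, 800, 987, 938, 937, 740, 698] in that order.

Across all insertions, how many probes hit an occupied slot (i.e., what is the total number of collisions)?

Insert 786: h=5, slot 5 empty -> index 5.
Insert 268: h=7, slot 7 empty -> index 7.
Insert 96: h=16, slot 16 empty -> index 16.
Insert 948: h=7, h2=5, slot 7 occupied -> index 12.
Insert 800: h=10, slot 10 empty -> index 10.
Insert 987: h=10, h2=12, slots 10,5 occupied -> index 0.
Insert 938: h=1, slot 1 empty -> index 1.
Insert 937: h=14, slot 14 empty -> index 14.
Insert 740: h=8, slot 8 empty -> index 8.
Insert 698: h=10, h2=11, slot 10 occupied -> index 4.
Table: [987, 938, -, -, 698, 786, -, 268, 740, -, 800, -, 948, -, 937, -, 96]

4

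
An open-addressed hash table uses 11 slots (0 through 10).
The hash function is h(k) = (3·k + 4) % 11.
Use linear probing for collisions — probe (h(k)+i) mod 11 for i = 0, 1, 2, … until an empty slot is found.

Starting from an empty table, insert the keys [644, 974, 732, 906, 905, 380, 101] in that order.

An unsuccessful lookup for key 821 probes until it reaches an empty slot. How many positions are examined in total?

644 hashes to 0; slot 0 is free -> place at 0.
974 hashes to 0; 0 taken -> place at 1.
732 hashes to 0; 0,1 taken -> place at 2.
906 hashes to 5; slot 5 is free -> place at 5.
905 hashes to 2; 2 taken -> place at 3.
380 hashes to 0; 0,1,2,3 taken -> place at 4.
101 hashes to 10; slot 10 is free -> place at 10.
Table: [644, 974, 732, 905, 380, 906, —, —, —, —, 101]
Lookup 821: h=3, probe 3,4,5,6 → slot 6 empty, not found.

4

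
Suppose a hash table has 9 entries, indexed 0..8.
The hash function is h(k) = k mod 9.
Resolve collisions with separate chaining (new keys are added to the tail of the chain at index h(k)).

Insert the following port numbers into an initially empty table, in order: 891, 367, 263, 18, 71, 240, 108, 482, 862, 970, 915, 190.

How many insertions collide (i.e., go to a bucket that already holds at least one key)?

Insert 891: h=0, bucket 0 empty → new chain.
Insert 367: h=7, bucket 7 empty → new chain.
Insert 263: h=2, bucket 2 empty → new chain.
Insert 18: h=0, bucket 0 nonempty → append to chain.
Insert 71: h=8, bucket 8 empty → new chain.
Insert 240: h=6, bucket 6 empty → new chain.
Insert 108: h=0, bucket 0 nonempty → append to chain.
Insert 482: h=5, bucket 5 empty → new chain.
Insert 862: h=7, bucket 7 nonempty → append to chain.
Insert 970: h=7, bucket 7 nonempty → append to chain.
Insert 915: h=6, bucket 6 nonempty → append to chain.
Insert 190: h=1, bucket 1 empty → new chain.
Final buckets:
0: 891 -> 18 -> 108
1: 190
2: 263
3: ∅
4: ∅
5: 482
6: 240 -> 915
7: 367 -> 862 -> 970
8: 71

5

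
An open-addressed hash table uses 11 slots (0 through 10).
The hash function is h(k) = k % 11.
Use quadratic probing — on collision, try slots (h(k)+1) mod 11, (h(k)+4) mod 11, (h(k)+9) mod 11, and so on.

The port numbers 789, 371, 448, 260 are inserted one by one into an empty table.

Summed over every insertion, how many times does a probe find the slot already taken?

Insert 789: h=8, slot 8 empty -> index 8.
Insert 371: h=8, slot 8 occupied -> index 9.
Insert 448: h=8, slots 8,9 occupied -> index 1.
Insert 260: h=7, slot 7 empty -> index 7.
Table: [-, 448, -, -, -, -, -, 260, 789, 371, -]

3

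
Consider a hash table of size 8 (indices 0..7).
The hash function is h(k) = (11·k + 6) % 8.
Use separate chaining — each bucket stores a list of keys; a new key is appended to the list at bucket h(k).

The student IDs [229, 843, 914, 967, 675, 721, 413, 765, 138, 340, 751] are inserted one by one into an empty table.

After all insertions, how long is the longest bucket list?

3

Insert 229: h=5, bucket 5 empty → new chain.
Insert 843: h=7, bucket 7 empty → new chain.
Insert 914: h=4, bucket 4 empty → new chain.
Insert 967: h=3, bucket 3 empty → new chain.
Insert 675: h=7, bucket 7 nonempty → append to chain.
Insert 721: h=1, bucket 1 empty → new chain.
Insert 413: h=5, bucket 5 nonempty → append to chain.
Insert 765: h=5, bucket 5 nonempty → append to chain.
Insert 138: h=4, bucket 4 nonempty → append to chain.
Insert 340: h=2, bucket 2 empty → new chain.
Insert 751: h=3, bucket 3 nonempty → append to chain.
Final buckets:
0: .
1: 721
2: 340
3: 967 -> 751
4: 914 -> 138
5: 229 -> 413 -> 765
6: .
7: 843 -> 675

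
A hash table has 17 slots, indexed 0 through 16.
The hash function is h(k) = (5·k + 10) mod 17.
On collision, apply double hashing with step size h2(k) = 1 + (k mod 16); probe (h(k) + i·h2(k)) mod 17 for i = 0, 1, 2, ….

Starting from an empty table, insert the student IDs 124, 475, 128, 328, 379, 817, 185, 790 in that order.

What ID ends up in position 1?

124 hashes to 1; slot 1 is free -> place at 1.
475 hashes to 5; slot 5 is free -> place at 5.
128 hashes to 4; slot 4 is free -> place at 4.
328 hashes to 1, h2=9; 1 taken -> place at 10.
379 hashes to 1, h2=12; 1 taken -> place at 13.
817 hashes to 15; slot 15 is free -> place at 15.
185 hashes to 0; slot 0 is free -> place at 0.
790 hashes to 16; slot 16 is free -> place at 16.
Table: [185, 124, -, -, 128, 475, -, -, -, -, 328, -, -, 379, -, 817, 790]

124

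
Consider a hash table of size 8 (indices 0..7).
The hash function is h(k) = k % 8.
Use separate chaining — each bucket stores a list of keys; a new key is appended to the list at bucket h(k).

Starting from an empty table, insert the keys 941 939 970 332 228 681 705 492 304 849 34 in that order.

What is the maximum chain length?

3

941 → bucket 5
939 → bucket 3
970 → bucket 2
332 → bucket 4
228 → bucket 4 (collision)
681 → bucket 1
705 → bucket 1 (collision)
492 → bucket 4 (collision)
304 → bucket 0
849 → bucket 1 (collision)
34 → bucket 2 (collision)
Final buckets:
0: 304
1: 681 -> 705 -> 849
2: 970 -> 34
3: 939
4: 332 -> 228 -> 492
5: 941
6: -
7: -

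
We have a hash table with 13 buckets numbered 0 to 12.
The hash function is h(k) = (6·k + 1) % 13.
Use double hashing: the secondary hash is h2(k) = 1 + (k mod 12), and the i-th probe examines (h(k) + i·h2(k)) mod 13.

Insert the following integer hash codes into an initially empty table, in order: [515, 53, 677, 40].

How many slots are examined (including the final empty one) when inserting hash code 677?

Insert 515: h=10, slot 10 empty => index 10.
Insert 53: h=7, slot 7 empty => index 7.
Insert 677: h=7, h2=6, slot 7 occupied => index 0.
Insert 40: h=7, h2=5, slot 7 occupied => index 12.
Table: [677, ., ., ., ., ., ., 53, ., ., 515, ., 40]

2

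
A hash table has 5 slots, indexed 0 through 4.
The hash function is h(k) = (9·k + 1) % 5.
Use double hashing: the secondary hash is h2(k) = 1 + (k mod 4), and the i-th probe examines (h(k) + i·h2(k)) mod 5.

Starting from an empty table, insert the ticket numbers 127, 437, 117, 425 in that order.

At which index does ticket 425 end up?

0

127 hashes to 4; slot 4 is free -> place at 4.
437 hashes to 4, h2=2; 4 taken -> place at 1.
117 hashes to 4, h2=2; 4,1 taken -> place at 3.
425 hashes to 1, h2=2; 1,3 taken -> place at 0.
Table: [425, 437, ∅, 117, 127]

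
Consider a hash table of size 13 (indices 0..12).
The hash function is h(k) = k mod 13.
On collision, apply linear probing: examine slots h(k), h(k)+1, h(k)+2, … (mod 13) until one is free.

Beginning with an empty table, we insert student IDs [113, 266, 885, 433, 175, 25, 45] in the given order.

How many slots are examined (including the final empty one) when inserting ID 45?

3

Insert 113: h=9, slot 9 empty -> index 9.
Insert 266: h=6, slot 6 empty -> index 6.
Insert 885: h=1, slot 1 empty -> index 1.
Insert 433: h=4, slot 4 empty -> index 4.
Insert 175: h=6, slot 6 occupied -> index 7.
Insert 25: h=12, slot 12 empty -> index 12.
Insert 45: h=6, slots 6,7 occupied -> index 8.
Table: [., 885, ., ., 433, ., 266, 175, 45, 113, ., ., 25]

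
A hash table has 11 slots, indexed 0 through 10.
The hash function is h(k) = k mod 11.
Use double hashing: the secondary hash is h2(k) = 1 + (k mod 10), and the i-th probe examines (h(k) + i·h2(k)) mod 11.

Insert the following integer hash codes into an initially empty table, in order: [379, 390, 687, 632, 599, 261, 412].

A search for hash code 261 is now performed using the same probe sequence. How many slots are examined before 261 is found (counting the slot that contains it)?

2

Insert 379: h=5, slot 5 empty -> index 5.
Insert 390: h=5, h2=1, slot 5 occupied -> index 6.
Insert 687: h=5, h2=8, slot 5 occupied -> index 2.
Insert 632: h=5, h2=3, slot 5 occupied -> index 8.
Insert 599: h=5, h2=10, slot 5 occupied -> index 4.
Insert 261: h=8, h2=2, slot 8 occupied -> index 10.
Insert 412: h=5, h2=3, slots 5,8 occupied -> index 0.
Table: [412, -, 687, -, 599, 379, 390, -, 632, -, 261]
Lookup 261: h=8, h2=2, probe 8,10 → found at 10.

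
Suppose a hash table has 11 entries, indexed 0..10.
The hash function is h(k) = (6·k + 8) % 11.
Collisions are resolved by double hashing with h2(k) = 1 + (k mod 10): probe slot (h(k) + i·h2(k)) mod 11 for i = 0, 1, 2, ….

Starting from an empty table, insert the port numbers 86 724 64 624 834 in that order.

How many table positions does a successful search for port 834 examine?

5

Insert 86: h=7, slot 7 empty → index 7.
Insert 724: h=7, h2=5, slot 7 occupied → index 1.
Insert 64: h=7, h2=5, slots 7,1 occupied → index 6.
Insert 624: h=1, h2=5, slots 1,6 occupied → index 0.
Insert 834: h=7, h2=5, slots 7,1,6,0 occupied → index 5.
Table: [624, 724, ∅, ∅, ∅, 834, 64, 86, ∅, ∅, ∅]
Lookup 834: h=7, h2=5, probe 7,1,6,0,5 → found at 5.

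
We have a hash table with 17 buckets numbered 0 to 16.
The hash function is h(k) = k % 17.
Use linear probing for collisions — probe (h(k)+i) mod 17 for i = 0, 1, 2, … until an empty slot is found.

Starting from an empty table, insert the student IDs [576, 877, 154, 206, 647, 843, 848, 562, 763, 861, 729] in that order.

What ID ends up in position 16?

576: h=15 -> slot 15
877: h=10 -> slot 10
154: h=1 -> slot 1
206: h=2 -> slot 2
647: h=1, probe 1,2,3 -> slot 3
843: h=10, probe 10,11 -> slot 11
848: h=15, probe 15,16 -> slot 16
562: h=1, probe 1,2,3,4 -> slot 4
763: h=15, probe 15,16,0 -> slot 0
861: h=11, probe 11,12 -> slot 12
729: h=15, probe 15,16,0,1,2,3,4,5 -> slot 5
Table: [763, 154, 206, 647, 562, 729, ., ., ., ., 877, 843, 861, ., ., 576, 848]

848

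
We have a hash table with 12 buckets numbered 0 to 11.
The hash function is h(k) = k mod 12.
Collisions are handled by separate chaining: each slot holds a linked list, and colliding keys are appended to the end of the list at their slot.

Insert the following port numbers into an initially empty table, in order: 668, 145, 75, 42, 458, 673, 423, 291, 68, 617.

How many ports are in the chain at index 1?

668 -> bucket 8
145 -> bucket 1
75 -> bucket 3
42 -> bucket 6
458 -> bucket 2
673 -> bucket 1 (collision)
423 -> bucket 3 (collision)
291 -> bucket 3 (collision)
68 -> bucket 8 (collision)
617 -> bucket 5
Final buckets:
0: .
1: 145 -> 673
2: 458
3: 75 -> 423 -> 291
4: .
5: 617
6: 42
7: .
8: 668 -> 68
9: .
10: .
11: .

2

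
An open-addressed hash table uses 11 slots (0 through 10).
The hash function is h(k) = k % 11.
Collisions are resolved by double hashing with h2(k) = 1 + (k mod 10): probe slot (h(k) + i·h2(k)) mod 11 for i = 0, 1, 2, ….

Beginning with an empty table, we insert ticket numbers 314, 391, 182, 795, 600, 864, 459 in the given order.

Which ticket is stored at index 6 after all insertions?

Insert 314: h=6, slot 6 empty -> index 6.
Insert 391: h=6, h2=2, slot 6 occupied -> index 8.
Insert 182: h=6, h2=3, slot 6 occupied -> index 9.
Insert 795: h=3, slot 3 empty -> index 3.
Insert 600: h=6, h2=1, slot 6 occupied -> index 7.
Insert 864: h=6, h2=5, slot 6 occupied -> index 0.
Insert 459: h=8, h2=10, slots 8,7,6 occupied -> index 5.
Table: [864, ∅, ∅, 795, ∅, 459, 314, 600, 391, 182, ∅]

314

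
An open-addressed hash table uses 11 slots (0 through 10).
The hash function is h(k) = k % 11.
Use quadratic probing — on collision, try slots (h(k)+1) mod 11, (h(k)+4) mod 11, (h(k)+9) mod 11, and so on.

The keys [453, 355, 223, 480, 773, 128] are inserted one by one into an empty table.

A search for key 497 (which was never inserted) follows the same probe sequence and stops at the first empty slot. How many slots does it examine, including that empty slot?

453 hashes to 2; slot 2 is free -> place at 2.
355 hashes to 3; slot 3 is free -> place at 3.
223 hashes to 3; 3 taken -> place at 4.
480 hashes to 7; slot 7 is free -> place at 7.
773 hashes to 3; 3,4,7 taken -> place at 1.
128 hashes to 7; 7 taken -> place at 8.
Table: [_, 773, 453, 355, 223, _, _, 480, 128, _, _]
Lookup 497: h=2, probe 2,3,6 → slot 6 empty, not found.

3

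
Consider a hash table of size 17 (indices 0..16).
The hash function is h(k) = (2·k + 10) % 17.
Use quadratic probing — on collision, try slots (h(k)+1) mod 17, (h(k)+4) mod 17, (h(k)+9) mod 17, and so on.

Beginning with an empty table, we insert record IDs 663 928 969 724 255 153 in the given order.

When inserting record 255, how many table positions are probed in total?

663 hashes to 10; slot 10 is free -> place at 10.
928 hashes to 13; slot 13 is free -> place at 13.
969 hashes to 10; 10 taken -> place at 11.
724 hashes to 13; 13 taken -> place at 14.
255 hashes to 10; 10,11,14 taken -> place at 2.
153 hashes to 10; 10,11,14,2 taken -> place at 9.
Table: [_, _, 255, _, _, _, _, _, _, 153, 663, 969, _, 928, 724, _, _]

4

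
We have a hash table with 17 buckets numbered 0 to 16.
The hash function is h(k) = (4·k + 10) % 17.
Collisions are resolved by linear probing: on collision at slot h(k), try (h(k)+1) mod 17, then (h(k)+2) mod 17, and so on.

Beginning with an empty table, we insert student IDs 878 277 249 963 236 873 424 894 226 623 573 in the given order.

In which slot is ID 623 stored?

878: h=3 → slot 3
277: h=13 → slot 13
249: h=3, probe 3,4 → slot 4
963: h=3, probe 3,4,5 → slot 5
236: h=2 → slot 2
873: h=0 → slot 0
424: h=6 → slot 6
894: h=16 → slot 16
226: h=13, probe 13,14 → slot 14
623: h=3, probe 3,4,5,6,7 → slot 7
573: h=7, probe 7,8 → slot 8
Table: [873, —, 236, 878, 249, 963, 424, 623, 573, —, —, —, —, 277, 226, —, 894]

7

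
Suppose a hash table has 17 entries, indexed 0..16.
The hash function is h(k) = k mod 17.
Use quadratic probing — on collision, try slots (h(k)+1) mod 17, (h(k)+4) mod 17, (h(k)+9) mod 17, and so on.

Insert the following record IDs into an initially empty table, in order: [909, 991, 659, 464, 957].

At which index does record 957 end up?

9

909: h=8 -> slot 8
991: h=5 -> slot 5
659: h=13 -> slot 13
464: h=5, probe 5,6 -> slot 6
957: h=5, probe 5,6,9 -> slot 9
Table: [∅, ∅, ∅, ∅, ∅, 991, 464, ∅, 909, 957, ∅, ∅, ∅, 659, ∅, ∅, ∅]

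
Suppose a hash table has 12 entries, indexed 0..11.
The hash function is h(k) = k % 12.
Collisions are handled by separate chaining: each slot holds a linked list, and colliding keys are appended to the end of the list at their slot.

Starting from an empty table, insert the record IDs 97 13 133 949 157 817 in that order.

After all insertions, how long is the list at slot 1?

6

97 -> bucket 1
13 -> bucket 1 (collision)
133 -> bucket 1 (collision)
949 -> bucket 1 (collision)
157 -> bucket 1 (collision)
817 -> bucket 1 (collision)
Final buckets:
0: ∅
1: 97 -> 13 -> 133 -> 949 -> 157 -> 817
2: ∅
3: ∅
4: ∅
5: ∅
6: ∅
7: ∅
8: ∅
9: ∅
10: ∅
11: ∅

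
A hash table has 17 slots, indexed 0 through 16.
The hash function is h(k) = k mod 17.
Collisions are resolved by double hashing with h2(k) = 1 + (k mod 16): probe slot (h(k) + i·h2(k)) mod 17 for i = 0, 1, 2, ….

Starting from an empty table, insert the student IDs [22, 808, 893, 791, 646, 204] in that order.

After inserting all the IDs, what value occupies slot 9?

808

Insert 22: h=5, slot 5 empty → index 5.
Insert 808: h=9, slot 9 empty → index 9.
Insert 893: h=9, h2=14, slot 9 occupied → index 6.
Insert 791: h=9, h2=8, slot 9 occupied → index 0.
Insert 646: h=0, h2=7, slot 0 occupied → index 7.
Insert 204: h=0, h2=13, slot 0 occupied → index 13.
Table: [791, ., ., ., ., 22, 893, 646, ., 808, ., ., ., 204, ., ., .]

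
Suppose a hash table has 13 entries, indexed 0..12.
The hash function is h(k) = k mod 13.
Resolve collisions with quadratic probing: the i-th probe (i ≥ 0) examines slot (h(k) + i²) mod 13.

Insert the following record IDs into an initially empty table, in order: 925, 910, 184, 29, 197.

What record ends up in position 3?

925 hashes to 2; slot 2 is free → place at 2.
910 hashes to 0; slot 0 is free → place at 0.
184 hashes to 2; 2 taken → place at 3.
29 hashes to 3; 3 taken → place at 4.
197 hashes to 2; 2,3 taken → place at 6.
Table: [910, ∅, 925, 184, 29, ∅, 197, ∅, ∅, ∅, ∅, ∅, ∅]

184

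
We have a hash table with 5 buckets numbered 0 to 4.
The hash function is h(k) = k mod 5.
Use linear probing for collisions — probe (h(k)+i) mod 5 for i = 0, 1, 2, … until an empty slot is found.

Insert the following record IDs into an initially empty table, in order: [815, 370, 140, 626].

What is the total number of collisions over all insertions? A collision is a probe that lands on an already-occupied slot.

815: h=0 -> slot 0
370: h=0, probe 0,1 -> slot 1
140: h=0, probe 0,1,2 -> slot 2
626: h=1, probe 1,2,3 -> slot 3
Table: [815, 370, 140, 626, _]

5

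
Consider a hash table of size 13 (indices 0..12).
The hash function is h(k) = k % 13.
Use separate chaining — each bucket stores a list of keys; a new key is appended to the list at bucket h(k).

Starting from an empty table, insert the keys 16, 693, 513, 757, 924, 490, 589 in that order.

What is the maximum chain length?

2

Insert 16: h=3, bucket 3 empty → new chain.
Insert 693: h=4, bucket 4 empty → new chain.
Insert 513: h=6, bucket 6 empty → new chain.
Insert 757: h=3, bucket 3 nonempty → append to chain.
Insert 924: h=1, bucket 1 empty → new chain.
Insert 490: h=9, bucket 9 empty → new chain.
Insert 589: h=4, bucket 4 nonempty → append to chain.
Final buckets:
0: -
1: 924
2: -
3: 16 -> 757
4: 693 -> 589
5: -
6: 513
7: -
8: -
9: 490
10: -
11: -
12: -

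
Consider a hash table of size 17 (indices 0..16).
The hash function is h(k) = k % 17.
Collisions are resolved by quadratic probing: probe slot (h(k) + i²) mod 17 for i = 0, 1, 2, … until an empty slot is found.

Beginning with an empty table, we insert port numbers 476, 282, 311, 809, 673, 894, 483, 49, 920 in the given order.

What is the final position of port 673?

Insert 476: h=0, slot 0 empty → index 0.
Insert 282: h=10, slot 10 empty → index 10.
Insert 311: h=5, slot 5 empty → index 5.
Insert 809: h=10, slot 10 occupied → index 11.
Insert 673: h=10, slots 10,11 occupied → index 14.
Insert 894: h=10, slots 10,11,14 occupied → index 2.
Insert 483: h=7, slot 7 empty → index 7.
Insert 49: h=15, slot 15 empty → index 15.
Insert 920: h=2, slot 2 occupied → index 3.
Table: [476, —, 894, 920, —, 311, —, 483, —, —, 282, 809, —, —, 673, 49, —]

14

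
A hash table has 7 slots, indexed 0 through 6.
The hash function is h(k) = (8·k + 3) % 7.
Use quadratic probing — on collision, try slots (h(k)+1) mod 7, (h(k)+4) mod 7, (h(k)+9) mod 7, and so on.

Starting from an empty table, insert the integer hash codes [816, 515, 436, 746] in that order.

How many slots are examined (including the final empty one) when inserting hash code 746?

816 hashes to 0; slot 0 is free -> place at 0.
515 hashes to 0; 0 taken -> place at 1.
436 hashes to 5; slot 5 is free -> place at 5.
746 hashes to 0; 0,1 taken -> place at 4.
Table: [816, 515, _, _, 746, 436, _]

3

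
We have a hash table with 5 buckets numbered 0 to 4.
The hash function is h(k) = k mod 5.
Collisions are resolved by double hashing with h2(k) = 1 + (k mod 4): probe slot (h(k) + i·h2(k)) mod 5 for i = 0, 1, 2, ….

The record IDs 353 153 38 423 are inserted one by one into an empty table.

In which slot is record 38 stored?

1

353 hashes to 3; slot 3 is free → place at 3.
153 hashes to 3, h2=2; 3 taken → place at 0.
38 hashes to 3, h2=3; 3 taken → place at 1.
423 hashes to 3, h2=4; 3 taken → place at 2.
Table: [153, 38, 423, 353, .]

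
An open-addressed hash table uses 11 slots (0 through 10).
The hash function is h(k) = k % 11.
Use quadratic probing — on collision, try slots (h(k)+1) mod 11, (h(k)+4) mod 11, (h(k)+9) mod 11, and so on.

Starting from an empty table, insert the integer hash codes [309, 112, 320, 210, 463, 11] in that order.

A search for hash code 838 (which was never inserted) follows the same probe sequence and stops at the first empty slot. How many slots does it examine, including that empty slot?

309 hashes to 1; slot 1 is free -> place at 1.
112 hashes to 2; slot 2 is free -> place at 2.
320 hashes to 1; 1,2 taken -> place at 5.
210 hashes to 1; 1,2,5 taken -> place at 10.
463 hashes to 1; 1,2,5,10 taken -> place at 6.
11 hashes to 0; slot 0 is free -> place at 0.
Table: [11, 309, 112, _, _, 320, 463, _, _, _, 210]
Lookup 838: h=2, probe 2,3 → slot 3 empty, not found.

2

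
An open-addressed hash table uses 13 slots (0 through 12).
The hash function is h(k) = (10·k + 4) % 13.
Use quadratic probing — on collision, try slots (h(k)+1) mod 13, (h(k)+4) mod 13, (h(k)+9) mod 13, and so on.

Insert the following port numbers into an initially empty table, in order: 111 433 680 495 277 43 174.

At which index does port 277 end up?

111: h=9 → slot 9
433: h=5 → slot 5
680: h=5, probe 5,6 → slot 6
495: h=1 → slot 1
277: h=5, probe 5,6,9,1,8 → slot 8
43: h=5, probe 5,6,9,1,8,4 → slot 4
174: h=2 → slot 2
Table: [-, 495, 174, -, 43, 433, 680, -, 277, 111, -, -, -]

8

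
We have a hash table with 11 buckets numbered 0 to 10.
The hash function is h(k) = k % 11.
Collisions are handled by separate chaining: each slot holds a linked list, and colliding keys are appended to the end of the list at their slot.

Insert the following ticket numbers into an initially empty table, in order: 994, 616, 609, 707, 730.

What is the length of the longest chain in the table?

Insert 994: h=4, bucket 4 empty → new chain.
Insert 616: h=0, bucket 0 empty → new chain.
Insert 609: h=4, bucket 4 nonempty → append to chain.
Insert 707: h=3, bucket 3 empty → new chain.
Insert 730: h=4, bucket 4 nonempty → append to chain.
Final buckets:
0: 616
1: -
2: -
3: 707
4: 994 -> 609 -> 730
5: -
6: -
7: -
8: -
9: -
10: -

3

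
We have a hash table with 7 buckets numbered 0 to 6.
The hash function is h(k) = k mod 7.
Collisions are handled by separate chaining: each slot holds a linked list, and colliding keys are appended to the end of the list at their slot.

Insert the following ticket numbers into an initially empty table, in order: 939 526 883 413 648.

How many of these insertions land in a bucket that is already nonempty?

Insert 939: h=1, bucket 1 empty → new chain.
Insert 526: h=1, bucket 1 nonempty → append to chain.
Insert 883: h=1, bucket 1 nonempty → append to chain.
Insert 413: h=0, bucket 0 empty → new chain.
Insert 648: h=4, bucket 4 empty → new chain.
Final buckets:
0: 413
1: 939 -> 526 -> 883
2: .
3: .
4: 648
5: .
6: .

2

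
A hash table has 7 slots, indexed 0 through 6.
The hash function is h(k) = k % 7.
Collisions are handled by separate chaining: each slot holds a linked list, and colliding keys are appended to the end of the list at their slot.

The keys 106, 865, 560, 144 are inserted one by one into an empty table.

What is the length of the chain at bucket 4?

2

Insert 106: h=1, bucket 1 empty -> new chain.
Insert 865: h=4, bucket 4 empty -> new chain.
Insert 560: h=0, bucket 0 empty -> new chain.
Insert 144: h=4, bucket 4 nonempty -> append to chain.
Final buckets:
0: 560
1: 106
2: ∅
3: ∅
4: 865 -> 144
5: ∅
6: ∅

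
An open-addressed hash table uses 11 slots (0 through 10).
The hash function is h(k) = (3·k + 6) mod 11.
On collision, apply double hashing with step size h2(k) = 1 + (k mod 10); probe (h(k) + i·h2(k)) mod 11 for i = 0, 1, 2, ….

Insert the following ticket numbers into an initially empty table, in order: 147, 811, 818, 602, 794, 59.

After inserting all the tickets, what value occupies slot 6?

Insert 147: h=7, slot 7 empty -> index 7.
Insert 811: h=8, slot 8 empty -> index 8.
Insert 818: h=7, h2=9, slot 7 occupied -> index 5.
Insert 602: h=8, h2=3, slot 8 occupied -> index 0.
Insert 794: h=1, slot 1 empty -> index 1.
Insert 59: h=7, h2=10, slot 7 occupied -> index 6.
Table: [602, 794, ∅, ∅, ∅, 818, 59, 147, 811, ∅, ∅]

59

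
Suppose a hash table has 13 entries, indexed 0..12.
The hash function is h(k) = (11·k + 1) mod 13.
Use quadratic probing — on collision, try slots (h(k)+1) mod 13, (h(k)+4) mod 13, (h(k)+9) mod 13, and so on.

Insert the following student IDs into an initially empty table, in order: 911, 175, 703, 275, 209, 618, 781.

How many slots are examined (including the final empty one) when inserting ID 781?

Insert 911: h=12, slot 12 empty → index 12.
Insert 175: h=2, slot 2 empty → index 2.
Insert 703: h=12, slot 12 occupied → index 0.
Insert 275: h=10, slot 10 empty → index 10.
Insert 209: h=12, slots 12,0 occupied → index 3.
Insert 618: h=0, slot 0 occupied → index 1.
Insert 781: h=12, slots 12,0,3 occupied → index 8.
Table: [703, 618, 175, 209, —, —, —, —, 781, —, 275, —, 911]

4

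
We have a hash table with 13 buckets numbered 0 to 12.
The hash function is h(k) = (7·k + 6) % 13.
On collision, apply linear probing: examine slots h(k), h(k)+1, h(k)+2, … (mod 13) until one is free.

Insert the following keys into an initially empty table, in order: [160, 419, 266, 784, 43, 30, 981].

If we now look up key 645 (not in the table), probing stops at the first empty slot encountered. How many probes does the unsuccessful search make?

6

Insert 160: h=8, slot 8 empty → index 8.
Insert 419: h=1, slot 1 empty → index 1.
Insert 266: h=9, slot 9 empty → index 9.
Insert 784: h=8, slots 8,9 occupied → index 10.
Insert 43: h=8, slots 8,9,10 occupied → index 11.
Insert 30: h=8, slots 8,9,10,11 occupied → index 12.
Insert 981: h=9, slots 9,10,11,12 occupied → index 0.
Table: [981, 419, ., ., ., ., ., ., 160, 266, 784, 43, 30]
Lookup 645: h=10, probe 10,11,12,0,1,2 → slot 2 empty, not found.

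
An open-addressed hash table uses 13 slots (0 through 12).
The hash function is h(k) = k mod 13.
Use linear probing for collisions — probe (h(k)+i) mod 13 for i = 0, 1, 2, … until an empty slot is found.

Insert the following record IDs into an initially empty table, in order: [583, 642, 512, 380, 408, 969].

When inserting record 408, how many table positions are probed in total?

Insert 583: h=11, slot 11 empty → index 11.
Insert 642: h=5, slot 5 empty → index 5.
Insert 512: h=5, slot 5 occupied → index 6.
Insert 380: h=3, slot 3 empty → index 3.
Insert 408: h=5, slots 5,6 occupied → index 7.
Insert 969: h=7, slot 7 occupied → index 8.
Table: [., ., ., 380, ., 642, 512, 408, 969, ., ., 583, .]

3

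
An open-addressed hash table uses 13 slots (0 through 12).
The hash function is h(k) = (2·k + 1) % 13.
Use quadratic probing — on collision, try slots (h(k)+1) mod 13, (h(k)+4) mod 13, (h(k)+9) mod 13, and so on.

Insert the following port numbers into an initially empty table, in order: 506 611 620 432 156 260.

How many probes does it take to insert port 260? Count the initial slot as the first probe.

506 hashes to 12; slot 12 is free → place at 12.
611 hashes to 1; slot 1 is free → place at 1.
620 hashes to 6; slot 6 is free → place at 6.
432 hashes to 7; slot 7 is free → place at 7.
156 hashes to 1; 1 taken → place at 2.
260 hashes to 1; 1,2 taken → place at 5.
Table: [—, 611, 156, —, —, 260, 620, 432, —, —, —, —, 506]

3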